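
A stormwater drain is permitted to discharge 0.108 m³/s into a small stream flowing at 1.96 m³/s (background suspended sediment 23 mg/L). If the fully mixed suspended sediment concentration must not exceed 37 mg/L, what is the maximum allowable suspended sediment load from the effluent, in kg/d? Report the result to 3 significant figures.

2720 kg/d

Mass balance at the limit: 1.960·23.00 + 0.1080·Cₑ = 2.068·37 → Cₑ = 291.1 mg/L.
Load = 0.1080 m³/s × 291.1 g/m³ × 86 400 s/d = 2716 kg/d.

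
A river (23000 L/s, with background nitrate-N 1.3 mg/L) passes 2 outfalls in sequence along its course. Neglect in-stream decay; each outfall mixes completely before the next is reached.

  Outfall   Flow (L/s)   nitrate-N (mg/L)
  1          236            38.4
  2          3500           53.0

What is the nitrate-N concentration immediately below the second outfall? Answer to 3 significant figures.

8.40 mg/L

After outfall 1: Q = 23000 + 236.0 = 23240 L/s; C = (23000·1.300 + 236.0·38.40)/23240 = 1.677 mg/L.
After outfall 2: Q = 23240 + 3500 = 26740 L/s; C = (23240·1.677 + 3500·53.00)/26740 = 8.396 mg/L.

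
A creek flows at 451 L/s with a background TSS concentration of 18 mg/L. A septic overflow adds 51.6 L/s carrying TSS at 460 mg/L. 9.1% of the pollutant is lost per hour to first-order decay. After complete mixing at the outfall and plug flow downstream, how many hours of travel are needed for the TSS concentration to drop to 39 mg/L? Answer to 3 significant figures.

5.09 h

Conservation of mass: C = (451.0·18.00 + 51.60·460.0) / 502.6 = 31850/502.6 = 63.38 mg/L.
9.1%/h lost → k = −ln(1 − 0.091) = 0.09541 h⁻¹.
63.38·exp(−k·t) = 39 → t = ln(63.38/39)/k = 18320 s = 5.089 h.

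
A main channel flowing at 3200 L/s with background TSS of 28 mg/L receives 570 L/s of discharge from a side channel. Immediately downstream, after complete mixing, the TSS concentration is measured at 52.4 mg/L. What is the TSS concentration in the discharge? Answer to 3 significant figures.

189 mg/L

Mass balance: 3200·28.00 + 570.0·Cₑ = 3770·52.40
→ Cₑ = (3770·52.40 − 3200·28.00) / 570.0 = 189.4 mg/L.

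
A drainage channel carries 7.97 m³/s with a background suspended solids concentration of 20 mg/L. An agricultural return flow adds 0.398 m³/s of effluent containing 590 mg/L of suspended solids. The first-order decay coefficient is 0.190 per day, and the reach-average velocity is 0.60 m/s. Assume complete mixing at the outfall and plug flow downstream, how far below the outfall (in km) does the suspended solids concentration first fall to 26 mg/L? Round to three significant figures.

162 km

After mixing, C = (7.970·20.00 + 0.3980·590.0) / 8.368 = 394.2/8.368 = 47.11 mg/L.
Set 47.11·exp(−k·t) = 26 → t = ln(47.11/26)/k = 270300 s = 75.08 h.
Distance = v·t = 0.60·270300 = 162200 m = 162.2 km.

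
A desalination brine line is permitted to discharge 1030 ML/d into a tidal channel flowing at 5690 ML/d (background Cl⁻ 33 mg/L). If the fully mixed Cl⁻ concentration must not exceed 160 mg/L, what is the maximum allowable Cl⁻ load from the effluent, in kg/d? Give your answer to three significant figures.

887000 kg/d

Mass balance at the limit: 5690·33.00 + 1030·Cₑ = 6720·160 → Cₑ = 861.6 mg/L.
1030 ML/d = 11.92 m³/s. Load = 11.92 m³/s × 861.6 g/m³ × 86 400 s/d = 887400 kg/d.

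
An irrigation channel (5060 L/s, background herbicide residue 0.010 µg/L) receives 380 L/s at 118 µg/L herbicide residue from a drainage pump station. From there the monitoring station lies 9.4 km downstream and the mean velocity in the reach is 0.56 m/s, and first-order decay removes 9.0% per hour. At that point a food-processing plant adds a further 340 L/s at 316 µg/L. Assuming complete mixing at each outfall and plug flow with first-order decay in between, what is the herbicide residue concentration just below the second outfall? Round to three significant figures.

Mass balance: C = (5060·0.01000 + 380.0·118.0) / 5440 = 44890/5440 = 8.252 µg/L; combined flow 5440 L/s.
Travel time t = 9.4·1000 / 0.56 = 16790 s = 4.663 h.
9.0%/h lost → k = −ln(1 − 0.09) = 0.09431 h⁻¹.
Decay over the reach: 8.252·exp(−kt) = 8.252·0.6442 = 5.316 µg/L.
Second outfall: C = (5440·5.316 + 340.0·316.0)/5780 = 23.59 µg/L.

23.6 µg/L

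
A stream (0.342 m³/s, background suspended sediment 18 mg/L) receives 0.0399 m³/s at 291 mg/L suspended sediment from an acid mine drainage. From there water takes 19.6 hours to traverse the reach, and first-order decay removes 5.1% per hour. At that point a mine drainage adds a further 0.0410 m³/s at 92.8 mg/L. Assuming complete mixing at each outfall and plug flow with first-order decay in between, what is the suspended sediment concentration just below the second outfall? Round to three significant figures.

Mass balance: C = (0.3420·18.00 + 0.03990·291.0) / 0.3819 = 17.77/0.3819 = 46.52 mg/L; combined flow 0.3819 m³/s.
5.1%/h lost → k = −ln(1 − 0.051) = 0.05235 h⁻¹.
Decay over the reach: 46.52·exp(−kt) = 46.52·0.3584 = 16.68 mg/L.
Second outfall: C = (0.3819·16.68 + 0.04100·92.80)/0.4229 = 24.06 mg/L.

24.1 mg/L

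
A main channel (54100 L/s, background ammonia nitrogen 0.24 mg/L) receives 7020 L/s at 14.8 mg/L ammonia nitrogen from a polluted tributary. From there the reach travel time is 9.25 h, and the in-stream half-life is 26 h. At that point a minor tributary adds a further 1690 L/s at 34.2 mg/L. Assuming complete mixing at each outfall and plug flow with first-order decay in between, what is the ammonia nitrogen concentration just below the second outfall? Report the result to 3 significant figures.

Conservation of mass: C = (54100·0.2400 + 7020·14.80) / 61120 = 116900/61120 = 1.912 mg/L; combined flow 61120 L/s.
Half-life 26 h → k = ln 2 / 26 = 0.02666 h⁻¹ = 0.6398 d⁻¹.
Decay over the reach: 1.912·exp(−kt) = 1.912·0.7815 = 1.494 mg/L.
At the second outfall, C = (61120·1.494 + 1690·34.20) / (61120 + 1690) = 2.374 mg/L.

2.37 mg/L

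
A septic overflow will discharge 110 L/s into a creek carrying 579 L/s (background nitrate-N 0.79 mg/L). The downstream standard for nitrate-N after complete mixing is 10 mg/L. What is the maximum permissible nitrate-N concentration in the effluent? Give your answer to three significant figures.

58.5 mg/L

At the limit, (Qr·Cr + Qe·Cₑ)/(Qr + Qe) = 10:
Cₑ = (689.0·10 − 579.0·0.7900) / 110.0 = 58.48 mg/L.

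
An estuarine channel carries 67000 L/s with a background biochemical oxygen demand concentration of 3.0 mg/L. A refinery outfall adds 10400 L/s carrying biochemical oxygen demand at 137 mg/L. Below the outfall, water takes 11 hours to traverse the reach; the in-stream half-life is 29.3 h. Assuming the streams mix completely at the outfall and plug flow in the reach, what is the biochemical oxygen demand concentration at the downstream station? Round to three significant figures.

After mixing, C = (67000·3.000 + 10400·137.0) / 77400 = 1626000/77400 = 21.01 mg/L.
Half-life 29.3 h → k = ln 2 / 29.3 = 0.02366 h⁻¹ = 0.5678 d⁻¹.
First-order decay: C = 21.01·exp(−k·t) = 21.01·0.7709 = 16.19 mg/L.

16.2 mg/L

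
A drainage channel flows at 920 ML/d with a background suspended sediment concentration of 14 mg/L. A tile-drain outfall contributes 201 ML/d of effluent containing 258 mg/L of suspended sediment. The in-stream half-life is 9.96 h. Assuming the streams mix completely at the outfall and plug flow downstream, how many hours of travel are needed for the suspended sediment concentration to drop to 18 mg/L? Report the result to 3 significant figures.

16.8 h

After mixing, C = (920.0·14.00 + 201.0·258.0) / 1121 = 64740/1121 = 57.75 mg/L.
Half-life 9.96 h → k = ln 2 / 9.96 = 0.06959 h⁻¹ = 1.670 d⁻¹.
57.75·exp(−k·t) = 18 → t = ln(57.75/18)/k = 60300 s = 16.75 h.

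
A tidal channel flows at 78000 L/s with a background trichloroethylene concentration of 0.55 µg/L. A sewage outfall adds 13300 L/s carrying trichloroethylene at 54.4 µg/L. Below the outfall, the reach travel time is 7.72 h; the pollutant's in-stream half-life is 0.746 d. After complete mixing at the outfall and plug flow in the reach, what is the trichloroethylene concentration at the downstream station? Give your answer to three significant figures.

Conservation of mass: C = (78000·0.5500 + 13300·54.40) / 91300 = 766400/91300 = 8.395 µg/L.
Half-life 0.746 d → k = ln 2 / 0.746 = 0.9292 d⁻¹.
After decay, C = 8.395 × e^(−kt) = 8.395 × 0.7417 = 6.226 µg/L.

6.23 µg/L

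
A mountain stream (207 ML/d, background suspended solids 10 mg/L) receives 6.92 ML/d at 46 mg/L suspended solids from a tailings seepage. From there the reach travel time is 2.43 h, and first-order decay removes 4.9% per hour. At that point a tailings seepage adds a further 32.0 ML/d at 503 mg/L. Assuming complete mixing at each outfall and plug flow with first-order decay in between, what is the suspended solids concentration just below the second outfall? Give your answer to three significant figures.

Conservation of mass: C = (207.0·10.00 + 6.920·46.00) / 213.9 = 2388/213.9 = 11.16 mg/L; combined flow 213.9 ML/d.
4.9%/h lost → k = −ln(1 − 0.049) = 0.05024 h⁻¹.
After decay, C = 11.16 × e^(−kt) = 11.16 × 0.8851 = 9.881 mg/L.
At the second outfall, C = (213.9·9.881 + 32.00·503.0) / (213.9 + 32.00) = 74.05 mg/L.

74.0 mg/L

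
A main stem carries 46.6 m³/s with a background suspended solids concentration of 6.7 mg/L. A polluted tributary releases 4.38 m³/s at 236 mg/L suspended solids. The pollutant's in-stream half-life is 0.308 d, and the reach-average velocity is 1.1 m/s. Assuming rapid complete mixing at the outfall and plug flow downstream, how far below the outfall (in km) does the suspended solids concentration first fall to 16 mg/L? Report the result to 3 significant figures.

Mixed concentration C = ΣQC/ΣQ = (46.60·6.700 + 4.380·236.0) / 50.98 = 1346/50.98 = 26.40 mg/L.
Half-life 0.308 d → k = ln 2 / 0.308 = 2.250 d⁻¹.
Set 26.40·exp(−k·t) = 16 → t = ln(26.40/16)/k = 19230 s = 5.341 h.
Distance = v·t = 1.1·19230 = 21150 m = 21.15 km.

21.1 km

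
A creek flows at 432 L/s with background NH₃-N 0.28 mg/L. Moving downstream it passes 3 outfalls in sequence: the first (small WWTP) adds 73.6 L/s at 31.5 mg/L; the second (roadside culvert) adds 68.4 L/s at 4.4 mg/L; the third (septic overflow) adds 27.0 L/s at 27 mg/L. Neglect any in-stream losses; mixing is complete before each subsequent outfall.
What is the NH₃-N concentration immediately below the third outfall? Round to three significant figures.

After outfall 1: Q = 432.0 + 73.60 = 505.6 L/s; C = (432.0·0.2800 + 73.60·31.50)/505.6 = 4.825 mg/L.
After outfall 2: Q = 505.6 + 68.40 = 574.0 L/s; C = (505.6·4.825 + 68.40·4.400)/574.0 = 4.774 mg/L.
After outfall 3: Q = 574.0 + 27.00 = 601.0 L/s; C = (574.0·4.774 + 27.00·27.00)/601.0 = 5.773 mg/L.

5.77 mg/L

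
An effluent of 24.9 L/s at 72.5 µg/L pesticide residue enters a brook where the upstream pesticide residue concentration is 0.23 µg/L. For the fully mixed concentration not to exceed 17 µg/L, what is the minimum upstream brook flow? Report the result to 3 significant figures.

Set C_mix = 17: (Q·0.2300 + 24.90·72.50) / (Q + 24.90) = 17
→ Q = 24.90·(72.50 − 17)/(17 − 0.2300) = 82.41 L/s.

82.4 L/s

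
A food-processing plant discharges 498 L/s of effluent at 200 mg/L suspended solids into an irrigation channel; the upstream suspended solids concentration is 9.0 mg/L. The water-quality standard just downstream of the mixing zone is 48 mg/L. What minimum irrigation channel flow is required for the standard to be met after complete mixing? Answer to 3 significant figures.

Set C_mix = 48: (Q·9.000 + 498.0·200.0) / (Q + 498.0) = 48
→ Q = 498.0·(200.0 − 48)/(48 − 9.000) = 1941 L/s.

1940 L/s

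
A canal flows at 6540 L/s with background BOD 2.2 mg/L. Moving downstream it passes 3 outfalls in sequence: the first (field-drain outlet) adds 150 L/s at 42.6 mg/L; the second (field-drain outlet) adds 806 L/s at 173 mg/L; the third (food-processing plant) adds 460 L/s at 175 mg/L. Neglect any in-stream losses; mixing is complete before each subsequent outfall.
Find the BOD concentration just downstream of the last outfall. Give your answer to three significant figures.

Below outfall 1: Q → 6690 L/s, C = (6540·2.200 + 150.0·42.60)/6690 = 3.106 mg/L.
Below outfall 2: Q → 7496 L/s, C = (6690·3.106 + 806.0·173.0)/7496 = 21.37 mg/L.
Below outfall 3: Q → 7956 L/s, C = (7496·21.37 + 460.0·175.0)/7956 = 30.26 mg/L.

30.3 mg/L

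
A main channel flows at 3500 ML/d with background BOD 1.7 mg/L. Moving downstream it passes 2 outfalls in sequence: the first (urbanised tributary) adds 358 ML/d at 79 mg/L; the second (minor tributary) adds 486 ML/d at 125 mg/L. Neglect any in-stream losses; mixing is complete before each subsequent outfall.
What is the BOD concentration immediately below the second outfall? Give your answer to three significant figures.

After outfall 1: Q = 3500 + 358.0 = 3858 ML/d; C = (3500·1.700 + 358.0·79.00)/3858 = 8.873 mg/L.
After outfall 2: Q = 3858 + 486.0 = 4344 ML/d; C = (3858·8.873 + 486.0·125.0)/4344 = 21.87 mg/L.

21.9 mg/L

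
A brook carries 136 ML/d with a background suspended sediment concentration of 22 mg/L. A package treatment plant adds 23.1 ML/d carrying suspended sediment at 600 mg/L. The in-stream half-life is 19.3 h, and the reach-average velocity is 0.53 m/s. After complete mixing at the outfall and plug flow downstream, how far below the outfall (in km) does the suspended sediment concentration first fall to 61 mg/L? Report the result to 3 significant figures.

29.3 km

After mixing, C = (136.0·22.00 + 23.10·600.0) / 159.1 = 16850/159.1 = 105.9 mg/L.
Half-life 19.3 h → k = ln 2 / 19.3 = 0.03591 h⁻¹ = 0.8619 d⁻¹.
Set 105.9·exp(−k·t) = 61 → t = ln(105.9/61)/k = 55310 s = 15.36 h.
Distance = v·t = 0.53·55310 = 29320 m = 29.32 km.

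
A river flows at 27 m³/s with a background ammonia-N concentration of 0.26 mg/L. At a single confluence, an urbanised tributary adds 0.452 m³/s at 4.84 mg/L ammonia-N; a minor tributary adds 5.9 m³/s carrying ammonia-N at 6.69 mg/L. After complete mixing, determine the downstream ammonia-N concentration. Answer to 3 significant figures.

Mass balance: C = (27.00·0.2600 + 0.4520·4.840 + 5.900·6.690) / 33.35 = 48.68/33.35 = 1.460 mg/L.

1.46 mg/L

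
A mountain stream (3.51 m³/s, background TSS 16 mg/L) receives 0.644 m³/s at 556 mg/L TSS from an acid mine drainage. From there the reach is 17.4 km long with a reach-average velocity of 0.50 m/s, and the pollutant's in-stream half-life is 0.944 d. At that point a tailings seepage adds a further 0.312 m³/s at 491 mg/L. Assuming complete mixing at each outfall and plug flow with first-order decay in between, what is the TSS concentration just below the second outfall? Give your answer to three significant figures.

After mixing, C = (3.510·16.00 + 0.6440·556.0) / 4.154 = 414.2/4.154 = 99.72 mg/L; combined flow 4.154 m³/s.
Travel time t = 17.4·1000 / 0.50 = 34800 s = 9.667 h.
Half-life 0.944 d → k = ln 2 / 0.944 = 0.7343 d⁻¹.
First-order decay: C = 99.72·exp(−k·t) = 99.72·0.7440 = 74.19 mg/L.
Second outfall: C = (4.154·74.19 + 0.3120·491.0)/4.466 = 103.3 mg/L.

103 mg/L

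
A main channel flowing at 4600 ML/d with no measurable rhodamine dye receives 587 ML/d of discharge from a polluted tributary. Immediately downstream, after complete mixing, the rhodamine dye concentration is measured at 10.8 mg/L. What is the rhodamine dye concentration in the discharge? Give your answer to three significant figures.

Mass balance: 4600·0 + 587.0·Cₑ = 5187·10.80
→ Cₑ = (5187·10.80 − 4600·0) / 587.0 = 95.43 mg/L.

95.4 mg/L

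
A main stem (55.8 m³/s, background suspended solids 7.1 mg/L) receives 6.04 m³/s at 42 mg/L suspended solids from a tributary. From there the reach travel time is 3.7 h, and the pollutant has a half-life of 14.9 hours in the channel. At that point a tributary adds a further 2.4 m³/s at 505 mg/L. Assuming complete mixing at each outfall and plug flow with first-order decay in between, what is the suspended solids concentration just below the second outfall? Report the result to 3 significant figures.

27.4 mg/L

Mixed concentration C = ΣQC/ΣQ = (55.80·7.100 + 6.040·42.00) / 61.84 = 649.9/61.84 = 10.51 mg/L; combined flow 61.84 m³/s.
Half-life 14.9 h → k = ln 2 / 14.9 = 0.04652 h⁻¹ = 1.116 d⁻¹.
Applying C = C₀e^(−kt): 10.51 × 0.8419 = 8.847 mg/L.
At the second outfall, C = (61.84·8.847 + 2.400·505.0) / (61.84 + 2.400) = 27.38 mg/L.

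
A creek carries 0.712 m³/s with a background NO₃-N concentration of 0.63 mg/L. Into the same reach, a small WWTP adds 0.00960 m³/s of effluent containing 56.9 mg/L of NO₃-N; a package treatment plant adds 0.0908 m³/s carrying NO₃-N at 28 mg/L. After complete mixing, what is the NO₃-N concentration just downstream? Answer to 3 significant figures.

4.35 mg/L

Conservation of mass: C = (0.7120·0.6300 + 0.009600·56.90 + 0.09080·28.00) / 0.8124 = 3.537/0.8124 = 4.354 mg/L.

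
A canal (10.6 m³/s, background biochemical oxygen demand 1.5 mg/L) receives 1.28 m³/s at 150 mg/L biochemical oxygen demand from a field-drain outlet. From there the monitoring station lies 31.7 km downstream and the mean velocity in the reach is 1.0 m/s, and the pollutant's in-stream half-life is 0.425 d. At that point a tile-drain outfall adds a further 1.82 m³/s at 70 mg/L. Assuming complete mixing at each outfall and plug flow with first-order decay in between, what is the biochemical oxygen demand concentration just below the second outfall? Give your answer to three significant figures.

17.6 mg/L

After mixing, C = (10.60·1.500 + 1.280·150.0) / 11.88 = 207.9/11.88 = 17.50 mg/L; combined flow 11.88 m³/s.
Travel time t = 31.7·1000 / 1.0 = 31700 s = 8.806 h.
Half-life 0.425 d → k = ln 2 / 0.425 = 1.631 d⁻¹.
Applying C = C₀e^(−kt): 17.50 × 0.5497 = 9.620 mg/L.
Second outfall: C = (11.88·9.620 + 1.820·70.00)/13.70 = 17.64 mg/L.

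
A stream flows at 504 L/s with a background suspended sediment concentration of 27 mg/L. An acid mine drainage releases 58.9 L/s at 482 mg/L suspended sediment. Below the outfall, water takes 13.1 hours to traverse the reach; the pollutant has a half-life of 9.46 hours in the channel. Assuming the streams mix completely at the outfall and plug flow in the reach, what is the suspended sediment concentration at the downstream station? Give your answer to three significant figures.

28.6 mg/L

Mass balance: C = (504.0·27.00 + 58.90·482.0) / 562.9 = 42000/562.9 = 74.61 mg/L.
Half-life 9.46 h → k = ln 2 / 9.46 = 0.07327 h⁻¹ = 1.759 d⁻¹.
After decay, C = 74.61 × e^(−kt) = 74.61 × 0.3829 = 28.57 mg/L.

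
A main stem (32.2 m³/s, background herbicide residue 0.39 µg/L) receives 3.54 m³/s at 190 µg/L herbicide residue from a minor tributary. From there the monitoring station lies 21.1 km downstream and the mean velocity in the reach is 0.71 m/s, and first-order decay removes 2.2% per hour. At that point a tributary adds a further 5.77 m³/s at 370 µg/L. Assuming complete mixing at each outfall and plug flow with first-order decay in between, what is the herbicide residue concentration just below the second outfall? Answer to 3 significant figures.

65.2 µg/L

Mass balance: C = (32.20·0.3900 + 3.540·190.0) / 35.74 = 685.2/35.74 = 19.17 µg/L; combined flow 35.74 m³/s.
Travel time t = 21.1·1000 / 0.71 = 29720 s = 8.255 h.
2.2%/h lost → k = −ln(1 − 0.022) = 0.02225 h⁻¹.
Decay over the reach: 19.17·exp(−kt) = 19.17·0.8322 = 15.95 µg/L.
Second outfall: C = (35.74·15.95 + 5.770·370.0)/41.51 = 65.17 µg/L.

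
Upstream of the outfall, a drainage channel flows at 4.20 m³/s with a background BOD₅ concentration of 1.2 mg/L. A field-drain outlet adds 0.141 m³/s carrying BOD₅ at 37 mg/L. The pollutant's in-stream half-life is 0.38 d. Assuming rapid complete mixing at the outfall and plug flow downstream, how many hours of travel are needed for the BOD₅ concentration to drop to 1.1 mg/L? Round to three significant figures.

After mixing, C = (4.200·1.200 + 0.1410·37.00) / 4.341 = 10.26/4.341 = 2.363 mg/L.
Half-life 0.38 d → k = ln 2 / 0.38 = 1.824 d⁻¹.
2.363·exp(−k·t) = 1.1 → t = ln(2.363/1.1)/k = 36210 s = 10.06 h.

10.1 h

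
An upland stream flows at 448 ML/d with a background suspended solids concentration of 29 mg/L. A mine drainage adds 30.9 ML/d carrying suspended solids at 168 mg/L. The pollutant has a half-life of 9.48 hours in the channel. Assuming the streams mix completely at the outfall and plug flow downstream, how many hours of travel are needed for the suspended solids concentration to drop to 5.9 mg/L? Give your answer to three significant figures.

Conservation of mass: C = (448.0·29.00 + 30.90·168.0) / 478.9 = 18180/478.9 = 37.97 mg/L.
Half-life 9.48 h → k = ln 2 / 9.48 = 0.07312 h⁻¹ = 1.755 d⁻¹.
37.97·exp(−k·t) = 5.9 → t = ln(37.97/5.9)/k = 91670 s = 25.46 h.

25.5 h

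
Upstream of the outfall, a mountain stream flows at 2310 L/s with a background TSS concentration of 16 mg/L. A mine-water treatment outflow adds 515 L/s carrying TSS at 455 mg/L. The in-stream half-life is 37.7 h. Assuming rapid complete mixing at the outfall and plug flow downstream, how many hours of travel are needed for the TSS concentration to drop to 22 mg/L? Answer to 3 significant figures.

Flow-weighted average: C = (2310·16.00 + 515.0·455.0) / 2825 = 271300/2825 = 96.03 mg/L.
Half-life 37.7 h → k = ln 2 / 37.7 = 0.01839 h⁻¹ = 0.4413 d⁻¹.
96.03·exp(−k·t) = 22 → t = ln(96.03/22)/k = 288500 s = 80.15 h.

80.1 h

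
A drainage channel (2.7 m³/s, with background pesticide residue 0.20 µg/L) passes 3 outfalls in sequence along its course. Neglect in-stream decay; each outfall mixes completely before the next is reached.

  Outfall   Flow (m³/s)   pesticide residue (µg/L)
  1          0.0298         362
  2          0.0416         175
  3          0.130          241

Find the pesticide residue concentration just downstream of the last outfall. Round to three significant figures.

17.2 µg/L

Below outfall 1: Q → 2.730 m³/s, C = (2.700·0.2000 + 0.02980·362.0)/2.730 = 4.150 µg/L.
Below outfall 2: Q → 2.771 m³/s, C = (2.730·4.150 + 0.04160·175.0)/2.771 = 6.714 µg/L.
Below outfall 3: Q → 2.901 m³/s, C = (2.771·6.714 + 0.1300·241.0)/2.901 = 17.21 µg/L.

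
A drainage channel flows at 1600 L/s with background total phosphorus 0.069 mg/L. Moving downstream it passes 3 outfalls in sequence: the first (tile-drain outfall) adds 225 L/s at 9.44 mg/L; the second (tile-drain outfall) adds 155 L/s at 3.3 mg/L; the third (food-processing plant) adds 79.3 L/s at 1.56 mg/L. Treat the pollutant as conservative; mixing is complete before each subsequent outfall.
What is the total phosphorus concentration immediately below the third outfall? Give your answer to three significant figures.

1.39 mg/L

Outfall 1: combined Q = 1825 L/s; C = (1600·0.06900 + 225.0·9.440)/1825 = 1.224 mg/L.
Outfall 2: combined Q = 1980 L/s; C = (1825·1.224 + 155.0·3.300)/1980 = 1.387 mg/L.
Outfall 3: combined Q = 2059 L/s; C = (1980·1.387 + 79.30·1.560)/2059 = 1.393 mg/L.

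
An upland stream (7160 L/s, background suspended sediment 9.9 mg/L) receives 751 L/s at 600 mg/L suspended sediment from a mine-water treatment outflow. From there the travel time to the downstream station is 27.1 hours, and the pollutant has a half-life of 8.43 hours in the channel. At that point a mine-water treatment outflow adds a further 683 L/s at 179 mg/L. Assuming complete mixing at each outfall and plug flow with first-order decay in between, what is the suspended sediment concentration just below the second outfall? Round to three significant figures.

20.8 mg/L

Mixed concentration C = ΣQC/ΣQ = (7160·9.900 + 751.0·600.0) / 7911 = 521500/7911 = 65.92 mg/L; combined flow 7911 L/s.
Half-life 8.43 h → k = ln 2 / 8.43 = 0.08222 h⁻¹ = 1.973 d⁻¹.
First-order decay: C = 65.92·exp(−k·t) = 65.92·0.1077 = 7.100 mg/L.
At the second outfall, C = (7911·7.100 + 683.0·179.0) / (7911 + 683.0) = 20.76 mg/L.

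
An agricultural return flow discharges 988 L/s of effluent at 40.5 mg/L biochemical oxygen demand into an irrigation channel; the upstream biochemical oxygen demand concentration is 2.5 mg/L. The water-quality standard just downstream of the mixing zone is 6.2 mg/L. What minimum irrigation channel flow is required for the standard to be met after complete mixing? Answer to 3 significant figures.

Set C_mix = 6.2: (Q·2.500 + 988.0·40.50) / (Q + 988.0) = 6.2
→ Q = 988.0·(40.50 − 6.2)/(6.2 − 2.500) = 9159 L/s.

9160 L/s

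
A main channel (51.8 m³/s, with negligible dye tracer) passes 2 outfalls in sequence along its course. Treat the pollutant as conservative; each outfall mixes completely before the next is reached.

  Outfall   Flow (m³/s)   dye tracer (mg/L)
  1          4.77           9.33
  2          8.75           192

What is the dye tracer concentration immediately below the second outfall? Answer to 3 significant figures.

26.4 mg/L

After outfall 1: Q = 51.80 + 4.770 = 56.57 m³/s; C = (51.80·0 + 4.770·9.330)/56.57 = 0.7867 mg/L.
After outfall 2: Q = 56.57 + 8.750 = 65.32 m³/s; C = (56.57·0.7867 + 8.750·192.0)/65.32 = 26.40 mg/L.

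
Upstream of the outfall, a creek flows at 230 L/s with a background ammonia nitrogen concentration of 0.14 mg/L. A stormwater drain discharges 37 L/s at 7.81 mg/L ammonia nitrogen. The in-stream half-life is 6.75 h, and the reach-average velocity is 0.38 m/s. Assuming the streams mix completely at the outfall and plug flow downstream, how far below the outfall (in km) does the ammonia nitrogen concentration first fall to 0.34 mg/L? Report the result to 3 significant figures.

16.8 km

Conservation of mass: C = (230.0·0.1400 + 37.00·7.810) / 267.0 = 321.2/267.0 = 1.203 mg/L.
Half-life 6.75 h → k = ln 2 / 6.75 = 0.1027 h⁻¹ = 2.465 d⁻¹.
Set 1.203·exp(−k·t) = 0.34 → t = ln(1.203/0.34)/k = 44300 s = 12.30 h.
Distance = v·t = 0.38·44300 = 16830 m = 16.83 km.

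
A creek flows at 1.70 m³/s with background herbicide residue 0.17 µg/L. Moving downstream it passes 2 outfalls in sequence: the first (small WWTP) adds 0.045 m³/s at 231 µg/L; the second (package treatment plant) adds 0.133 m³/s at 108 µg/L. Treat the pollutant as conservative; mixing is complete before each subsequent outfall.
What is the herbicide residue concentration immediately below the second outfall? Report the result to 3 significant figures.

Outfall 1: combined Q = 1.745 m³/s; C = (1.700·0.1700 + 0.04500·231.0)/1.745 = 6.123 µg/L.
Outfall 2: combined Q = 1.878 m³/s; C = (1.745·6.123 + 0.1330·108.0)/1.878 = 13.34 µg/L.

13.3 µg/L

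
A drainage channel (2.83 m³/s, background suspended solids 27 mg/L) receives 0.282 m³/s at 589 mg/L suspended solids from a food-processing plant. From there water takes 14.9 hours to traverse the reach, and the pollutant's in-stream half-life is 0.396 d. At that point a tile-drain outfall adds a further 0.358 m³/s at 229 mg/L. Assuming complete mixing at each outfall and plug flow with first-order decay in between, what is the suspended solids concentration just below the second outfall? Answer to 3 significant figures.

47.2 mg/L

Mass balance: C = (2.830·27.00 + 0.2820·589.0) / 3.112 = 242.5/3.112 = 77.93 mg/L; combined flow 3.112 m³/s.
Half-life 0.396 d → k = ln 2 / 0.396 = 1.750 d⁻¹.
First-order decay: C = 77.93·exp(−k·t) = 77.93·0.3373 = 26.29 mg/L.
Second outfall: C = (3.112·26.29 + 0.3580·229.0)/3.470 = 47.20 mg/L.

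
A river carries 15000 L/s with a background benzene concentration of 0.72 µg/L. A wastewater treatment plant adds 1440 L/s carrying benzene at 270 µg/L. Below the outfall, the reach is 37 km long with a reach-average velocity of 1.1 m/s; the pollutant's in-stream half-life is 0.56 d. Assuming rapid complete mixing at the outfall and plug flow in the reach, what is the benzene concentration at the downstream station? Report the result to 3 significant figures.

15.0 µg/L

After mixing, C = (15000·0.7200 + 1440·270.0) / 16440 = 399600/16440 = 24.31 µg/L.
Travel time t = 37·1000 / 1.1 = 33640 s = 9.343 h.
Half-life 0.56 d → k = ln 2 / 0.56 = 1.238 d⁻¹.
Decay over the reach: 24.31·exp(−kt) = 24.31·0.6176 = 15.01 µg/L.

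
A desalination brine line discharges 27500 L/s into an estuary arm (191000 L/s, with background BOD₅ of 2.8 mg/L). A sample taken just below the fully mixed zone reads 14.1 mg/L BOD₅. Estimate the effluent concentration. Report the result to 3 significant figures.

Mass balance: 191000·2.800 + 27500·Cₑ = 218500·14.10
→ Cₑ = (218500·14.10 − 191000·2.800) / 27500 = 92.58 mg/L.

92.6 mg/L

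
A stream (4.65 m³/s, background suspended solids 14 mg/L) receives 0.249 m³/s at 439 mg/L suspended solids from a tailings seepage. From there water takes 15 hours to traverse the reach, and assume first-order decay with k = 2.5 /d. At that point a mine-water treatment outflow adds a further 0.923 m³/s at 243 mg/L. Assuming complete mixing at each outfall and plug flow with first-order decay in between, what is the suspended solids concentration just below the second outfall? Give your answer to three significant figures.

Conservation of mass: C = (4.650·14.00 + 0.2490·439.0) / 4.899 = 174.4/4.899 = 35.60 mg/L; combined flow 4.899 m³/s.
First-order decay: C = 35.60·exp(−k·t) = 35.60·0.2096 = 7.462 mg/L.
At the second outfall, C = (4.899·7.462 + 0.9230·243.0) / (4.899 + 0.9230) = 44.80 mg/L.

44.8 mg/L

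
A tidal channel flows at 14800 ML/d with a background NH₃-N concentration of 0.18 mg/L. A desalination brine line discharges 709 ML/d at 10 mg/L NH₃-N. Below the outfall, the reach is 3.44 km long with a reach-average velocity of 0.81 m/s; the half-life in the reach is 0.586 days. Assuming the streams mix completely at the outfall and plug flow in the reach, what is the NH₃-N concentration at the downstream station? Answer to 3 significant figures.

0.593 mg/L

After mixing, C = (14800·0.1800 + 709.0·10.00) / 15510 = 9754/15510 = 0.6289 mg/L.
Travel time t = 3.44·1000 / 0.81 = 4247 s = 1.180 h.
Half-life 0.586 d → k = ln 2 / 0.586 = 1.183 d⁻¹.
Applying C = C₀e^(−kt): 0.6289 × 0.9435 = 0.5934 mg/L.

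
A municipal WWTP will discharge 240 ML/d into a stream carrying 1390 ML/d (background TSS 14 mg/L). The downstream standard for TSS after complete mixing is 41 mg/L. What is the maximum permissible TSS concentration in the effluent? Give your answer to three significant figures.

197 mg/L

At the limit, (Qr·Cr + Qe·Cₑ)/(Qr + Qe) = 41:
Cₑ = (1630·41 − 1390·14.00) / 240.0 = 197.4 mg/L.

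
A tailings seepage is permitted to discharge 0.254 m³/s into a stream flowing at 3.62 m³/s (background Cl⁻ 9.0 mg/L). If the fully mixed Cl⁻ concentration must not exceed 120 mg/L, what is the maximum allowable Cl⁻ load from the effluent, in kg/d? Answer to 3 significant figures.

Mass balance at the limit: 3.620·9.000 + 0.2540·Cₑ = 3.874·120 → Cₑ = 1702 mg/L.
Load = 0.2540 m³/s × 1702 g/m³ × 86 400 s/d = 37350 kg/d.

37400 kg/d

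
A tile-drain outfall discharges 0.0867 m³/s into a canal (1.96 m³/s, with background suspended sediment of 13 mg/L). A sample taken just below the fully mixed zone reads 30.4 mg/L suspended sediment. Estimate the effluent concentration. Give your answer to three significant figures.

424 mg/L

Mass balance: 1.960·13.00 + 0.08670·Cₑ = 2.047·30.40
→ Cₑ = (2.047·30.40 − 1.960·13.00) / 0.08670 = 423.8 mg/L.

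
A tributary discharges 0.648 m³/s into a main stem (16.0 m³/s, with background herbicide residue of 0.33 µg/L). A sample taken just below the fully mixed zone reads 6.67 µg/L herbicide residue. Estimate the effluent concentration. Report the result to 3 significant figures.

Mass balance: 16.00·0.3300 + 0.6480·Cₑ = 16.65·6.670
→ Cₑ = (16.65·6.670 − 16.00·0.3300) / 0.6480 = 163.2 µg/L.

163 µg/L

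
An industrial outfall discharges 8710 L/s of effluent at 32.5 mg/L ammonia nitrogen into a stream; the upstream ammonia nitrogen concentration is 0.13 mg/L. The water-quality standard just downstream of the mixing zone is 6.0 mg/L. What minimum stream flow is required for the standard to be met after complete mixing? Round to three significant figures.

39300 L/s

Set C_mix = 6.0: (Q·0.1300 + 8710·32.50) / (Q + 8710) = 6.0
→ Q = 8710·(32.50 − 6.0)/(6.0 − 0.1300) = 39320 L/s.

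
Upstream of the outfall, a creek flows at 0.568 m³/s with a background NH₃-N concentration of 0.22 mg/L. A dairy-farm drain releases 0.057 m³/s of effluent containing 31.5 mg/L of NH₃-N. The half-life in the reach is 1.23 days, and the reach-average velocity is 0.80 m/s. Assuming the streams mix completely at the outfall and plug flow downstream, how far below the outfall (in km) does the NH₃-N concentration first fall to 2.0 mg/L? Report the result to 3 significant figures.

Flow-weighted average: C = (0.5680·0.2200 + 0.05700·31.50) / 0.6250 = 1.920/0.6250 = 3.073 mg/L.
Half-life 1.23 d → k = ln 2 / 1.23 = 0.5635 d⁻¹.
Set 3.073·exp(−k·t) = 2.0 → t = ln(3.073/2.0)/k = 65840 s = 18.29 h.
Distance = v·t = 0.80·65840 = 52670 m = 52.67 km.

52.7 km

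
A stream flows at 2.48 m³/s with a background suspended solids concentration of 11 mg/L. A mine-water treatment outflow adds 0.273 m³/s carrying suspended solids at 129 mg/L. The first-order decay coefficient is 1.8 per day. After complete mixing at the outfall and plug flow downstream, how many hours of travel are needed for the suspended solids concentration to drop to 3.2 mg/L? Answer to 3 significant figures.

Conservation of mass: C = (2.480·11.00 + 0.2730·129.0) / 2.753 = 62.50/2.753 = 22.70 mg/L.
22.70·exp(−k·t) = 3.2 → t = ln(22.70/3.2)/k = 94050 s = 26.12 h.

26.1 h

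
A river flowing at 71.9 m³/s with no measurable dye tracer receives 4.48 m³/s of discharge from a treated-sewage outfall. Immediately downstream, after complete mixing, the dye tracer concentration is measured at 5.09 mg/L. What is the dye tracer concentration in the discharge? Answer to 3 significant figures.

Mass balance: 71.90·0 + 4.480·Cₑ = 76.38·5.090
→ Cₑ = (76.38·5.090 − 71.90·0) / 4.480 = 86.78 mg/L.

86.8 mg/L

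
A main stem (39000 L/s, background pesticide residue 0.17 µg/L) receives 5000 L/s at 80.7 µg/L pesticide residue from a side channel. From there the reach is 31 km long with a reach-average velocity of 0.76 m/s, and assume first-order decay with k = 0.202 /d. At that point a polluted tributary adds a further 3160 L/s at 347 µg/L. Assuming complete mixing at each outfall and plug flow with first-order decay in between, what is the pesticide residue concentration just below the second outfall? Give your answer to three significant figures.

31.2 µg/L

Mass balance: C = (39000·0.1700 + 5000·80.70) / 44000 = 410100/44000 = 9.321 µg/L; combined flow 44000 L/s.
Travel time t = 31·1000 / 0.76 = 40790 s = 11.33 h.
After decay, C = 9.321 × e^(−kt) = 9.321 × 0.9090 = 8.473 µg/L.
Second outfall: C = (44000·8.473 + 3160·347.0)/47160 = 31.16 µg/L.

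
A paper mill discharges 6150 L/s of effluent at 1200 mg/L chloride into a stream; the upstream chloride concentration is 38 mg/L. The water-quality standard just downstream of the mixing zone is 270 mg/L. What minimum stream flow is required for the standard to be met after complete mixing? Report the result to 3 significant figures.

Set C_mix = 270: (Q·38.00 + 6150·1200) / (Q + 6150) = 270
→ Q = 6150·(1200 − 270)/(270 − 38.00) = 24650 L/s.

24700 L/s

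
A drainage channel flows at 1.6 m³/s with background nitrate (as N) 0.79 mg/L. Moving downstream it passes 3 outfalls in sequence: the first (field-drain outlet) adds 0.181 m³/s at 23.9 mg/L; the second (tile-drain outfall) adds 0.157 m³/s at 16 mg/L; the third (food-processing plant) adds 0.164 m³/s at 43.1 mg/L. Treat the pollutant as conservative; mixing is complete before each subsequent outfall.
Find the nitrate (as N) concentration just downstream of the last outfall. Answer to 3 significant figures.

7.22 mg/L

Outfall 1: combined Q = 1.781 m³/s; C = (1.600·0.7900 + 0.1810·23.90)/1.781 = 3.139 mg/L.
Outfall 2: combined Q = 1.938 m³/s; C = (1.781·3.139 + 0.1570·16.00)/1.938 = 4.181 mg/L.
Outfall 3: combined Q = 2.102 m³/s; C = (1.938·4.181 + 0.1640·43.10)/2.102 = 7.217 mg/L.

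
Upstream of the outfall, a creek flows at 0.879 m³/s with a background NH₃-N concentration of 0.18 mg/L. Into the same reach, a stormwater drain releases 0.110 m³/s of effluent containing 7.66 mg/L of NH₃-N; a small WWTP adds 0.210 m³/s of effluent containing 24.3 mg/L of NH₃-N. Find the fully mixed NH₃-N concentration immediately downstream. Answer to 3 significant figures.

Mass balance: C = (0.8790·0.1800 + 0.1100·7.660 + 0.2100·24.30) / 1.199 = 6.104/1.199 = 5.091 mg/L.

5.09 mg/L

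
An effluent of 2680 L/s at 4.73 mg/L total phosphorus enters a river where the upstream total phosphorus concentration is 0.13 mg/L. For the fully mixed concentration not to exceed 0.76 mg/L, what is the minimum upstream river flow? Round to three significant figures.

16900 L/s

Set C_mix = 0.76: (Q·0.1300 + 2680·4.730) / (Q + 2680) = 0.76
→ Q = 2680·(4.730 − 0.76)/(0.76 − 0.1300) = 16890 L/s.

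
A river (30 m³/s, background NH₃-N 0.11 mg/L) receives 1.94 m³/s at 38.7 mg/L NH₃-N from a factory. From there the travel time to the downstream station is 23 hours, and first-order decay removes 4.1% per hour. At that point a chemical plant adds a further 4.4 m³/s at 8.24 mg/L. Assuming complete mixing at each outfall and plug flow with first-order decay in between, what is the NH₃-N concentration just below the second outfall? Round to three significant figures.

1.82 mg/L

Flow-weighted average: C = (30.00·0.1100 + 1.940·38.70) / 31.94 = 78.38/31.94 = 2.454 mg/L; combined flow 31.94 m³/s.
4.1%/h lost → k = −ln(1 − 0.041) = 0.04186 h⁻¹.
After decay, C = 2.454 × e^(−kt) = 2.454 × 0.3818 = 0.9369 mg/L.
At the second outfall, C = (31.94·0.9369 + 4.400·8.240) / (31.94 + 4.400) = 1.821 mg/L.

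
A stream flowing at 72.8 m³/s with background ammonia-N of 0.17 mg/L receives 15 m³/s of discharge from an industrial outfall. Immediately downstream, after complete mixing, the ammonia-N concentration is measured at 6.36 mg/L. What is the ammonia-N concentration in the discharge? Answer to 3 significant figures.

Mass balance: 72.80·0.1700 + 15.00·Cₑ = 87.80·6.360
→ Cₑ = (87.80·6.360 − 72.80·0.1700) / 15.00 = 36.40 mg/L.

36.4 mg/L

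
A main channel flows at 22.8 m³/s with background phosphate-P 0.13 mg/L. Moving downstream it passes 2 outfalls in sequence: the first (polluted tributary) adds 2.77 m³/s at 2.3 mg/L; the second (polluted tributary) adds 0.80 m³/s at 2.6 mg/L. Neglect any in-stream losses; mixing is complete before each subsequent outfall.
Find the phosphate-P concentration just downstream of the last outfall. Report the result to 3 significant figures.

After outfall 1: Q = 22.80 + 2.770 = 25.57 m³/s; C = (22.80·0.1300 + 2.770·2.300)/25.57 = 0.3651 mg/L.
After outfall 2: Q = 25.57 + 0.8000 = 26.37 m³/s; C = (25.57·0.3651 + 0.8000·2.600)/26.37 = 0.4329 mg/L.

0.433 mg/L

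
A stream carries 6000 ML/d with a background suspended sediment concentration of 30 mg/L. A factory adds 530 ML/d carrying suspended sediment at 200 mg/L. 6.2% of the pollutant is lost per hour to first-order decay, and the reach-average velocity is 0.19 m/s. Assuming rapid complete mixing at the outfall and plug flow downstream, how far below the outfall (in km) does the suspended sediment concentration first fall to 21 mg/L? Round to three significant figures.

Conservation of mass: C = (6000·30.00 + 530.0·200.0) / 6530 = 286000/6530 = 43.80 mg/L.
6.2%/h lost → k = −ln(1 − 0.062) = 0.06401 h⁻¹.
Set 43.80·exp(−k·t) = 21 → t = ln(43.80/21)/k = 41340 s = 11.48 h.
Distance = v·t = 0.19·41340 = 7855 m = 7.855 km.

7.86 km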